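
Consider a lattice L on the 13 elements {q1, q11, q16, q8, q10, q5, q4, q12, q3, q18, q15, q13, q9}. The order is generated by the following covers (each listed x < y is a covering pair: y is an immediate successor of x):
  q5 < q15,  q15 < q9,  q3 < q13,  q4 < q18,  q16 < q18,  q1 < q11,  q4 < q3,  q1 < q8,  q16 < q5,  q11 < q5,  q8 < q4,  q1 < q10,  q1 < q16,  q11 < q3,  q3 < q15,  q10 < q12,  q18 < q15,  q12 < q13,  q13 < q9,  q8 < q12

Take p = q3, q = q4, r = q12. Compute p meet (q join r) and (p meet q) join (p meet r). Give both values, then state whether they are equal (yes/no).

q join r = q13, so p meet (q join r) = q3 meet q13 = q3.
p meet q = q4 and p meet r = q8, so (p meet q) join (p meet r) = q4 join q8 = q4.
Equal: no.

q3; q4; no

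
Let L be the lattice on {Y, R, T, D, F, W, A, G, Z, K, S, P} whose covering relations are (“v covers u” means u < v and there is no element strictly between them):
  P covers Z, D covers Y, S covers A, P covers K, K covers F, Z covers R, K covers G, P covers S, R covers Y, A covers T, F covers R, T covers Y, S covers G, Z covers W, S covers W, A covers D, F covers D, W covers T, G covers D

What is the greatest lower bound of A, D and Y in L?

Common lower bounds of {A, D, Y}: Y.
The greatest among these is Y.

Y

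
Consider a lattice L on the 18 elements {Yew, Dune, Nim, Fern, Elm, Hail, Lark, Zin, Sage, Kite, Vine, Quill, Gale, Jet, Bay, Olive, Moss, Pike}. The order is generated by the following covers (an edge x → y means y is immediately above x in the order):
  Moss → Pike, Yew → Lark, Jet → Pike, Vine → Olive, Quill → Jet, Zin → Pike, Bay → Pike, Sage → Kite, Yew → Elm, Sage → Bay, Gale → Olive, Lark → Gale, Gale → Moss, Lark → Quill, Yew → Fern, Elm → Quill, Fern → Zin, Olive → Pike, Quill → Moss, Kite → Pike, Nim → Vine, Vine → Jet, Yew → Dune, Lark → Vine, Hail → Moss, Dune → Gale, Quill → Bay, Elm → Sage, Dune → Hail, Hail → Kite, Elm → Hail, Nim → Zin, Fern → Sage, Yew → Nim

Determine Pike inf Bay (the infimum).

Bay

Common lower bounds of {Pike, Bay}: Bay, Elm, Fern, Lark, Quill, Sage, Yew.
The greatest among these is Bay.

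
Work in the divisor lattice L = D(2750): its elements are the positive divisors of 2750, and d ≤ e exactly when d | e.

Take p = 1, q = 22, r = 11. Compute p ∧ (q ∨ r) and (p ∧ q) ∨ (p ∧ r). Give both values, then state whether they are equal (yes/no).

1; 1; yes

q ∨ r = 22, so p ∧ (q ∨ r) = 1 ∧ 22 = 1.
p ∧ q = 1 and p ∧ r = 1, so (p ∧ q) ∨ (p ∧ r) = 1 ∨ 1 = 1.
Equal: yes.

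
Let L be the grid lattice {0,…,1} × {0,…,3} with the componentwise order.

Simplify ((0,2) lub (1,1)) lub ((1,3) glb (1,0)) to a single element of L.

(1,2)

(0,2) ∨ (1,1) = (1,2)
(1,3) ∧ (1,0) = (1,0)
(1,2) ∨ (1,0) = (1,2)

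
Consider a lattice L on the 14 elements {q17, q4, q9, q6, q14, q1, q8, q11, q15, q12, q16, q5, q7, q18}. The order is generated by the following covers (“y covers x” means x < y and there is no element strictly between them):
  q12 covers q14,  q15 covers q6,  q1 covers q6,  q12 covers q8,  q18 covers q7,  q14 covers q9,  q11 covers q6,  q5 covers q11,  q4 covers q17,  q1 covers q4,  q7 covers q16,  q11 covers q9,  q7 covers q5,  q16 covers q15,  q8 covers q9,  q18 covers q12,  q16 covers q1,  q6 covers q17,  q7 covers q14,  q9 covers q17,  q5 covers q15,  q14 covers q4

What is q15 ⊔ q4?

Common upper bounds of {q15, q4}: q16, q18, q7.
The least among these is q16.

q16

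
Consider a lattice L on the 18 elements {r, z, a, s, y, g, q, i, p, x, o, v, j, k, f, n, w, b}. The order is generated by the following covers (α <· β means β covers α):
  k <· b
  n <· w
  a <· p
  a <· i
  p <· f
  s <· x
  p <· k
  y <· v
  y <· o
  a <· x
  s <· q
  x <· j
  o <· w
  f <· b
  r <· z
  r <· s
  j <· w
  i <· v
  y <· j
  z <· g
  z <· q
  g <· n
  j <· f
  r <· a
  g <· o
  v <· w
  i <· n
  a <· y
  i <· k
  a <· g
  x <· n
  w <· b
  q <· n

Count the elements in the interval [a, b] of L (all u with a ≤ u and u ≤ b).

14

The interval [a, b] = {a, b, f, g, i, j, k, n, o, p, v, w, x, y}, which has 14 elements.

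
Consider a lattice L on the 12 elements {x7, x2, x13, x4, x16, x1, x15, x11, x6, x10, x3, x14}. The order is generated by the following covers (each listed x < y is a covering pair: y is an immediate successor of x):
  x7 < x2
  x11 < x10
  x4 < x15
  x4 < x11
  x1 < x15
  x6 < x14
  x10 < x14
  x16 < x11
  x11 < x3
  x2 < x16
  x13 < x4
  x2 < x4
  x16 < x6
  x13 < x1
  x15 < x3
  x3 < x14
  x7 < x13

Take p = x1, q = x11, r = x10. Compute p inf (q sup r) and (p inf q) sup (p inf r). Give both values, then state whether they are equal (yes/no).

x13; x13; yes

q sup r = x10, so p inf (q sup r) = x1 inf x10 = x13.
p inf q = x13 and p inf r = x13, so (p inf q) sup (p inf r) = x13 sup x13 = x13.
Equal: yes.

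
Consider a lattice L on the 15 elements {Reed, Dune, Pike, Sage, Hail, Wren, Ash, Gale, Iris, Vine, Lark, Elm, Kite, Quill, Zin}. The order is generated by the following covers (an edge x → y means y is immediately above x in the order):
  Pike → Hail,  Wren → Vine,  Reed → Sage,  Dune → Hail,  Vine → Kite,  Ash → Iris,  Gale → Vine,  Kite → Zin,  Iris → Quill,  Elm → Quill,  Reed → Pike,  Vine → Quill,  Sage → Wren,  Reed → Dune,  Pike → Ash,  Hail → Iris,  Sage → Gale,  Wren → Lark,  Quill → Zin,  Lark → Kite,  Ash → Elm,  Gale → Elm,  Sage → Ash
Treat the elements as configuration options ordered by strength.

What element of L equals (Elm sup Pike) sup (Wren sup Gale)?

Elm ∨ Pike = Elm
Wren ∨ Gale = Vine
Elm ∨ Vine = Quill

Quill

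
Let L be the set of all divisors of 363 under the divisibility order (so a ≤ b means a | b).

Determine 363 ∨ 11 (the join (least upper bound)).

Common upper bounds of {363, 11}: 363.
The least among these is 363.

363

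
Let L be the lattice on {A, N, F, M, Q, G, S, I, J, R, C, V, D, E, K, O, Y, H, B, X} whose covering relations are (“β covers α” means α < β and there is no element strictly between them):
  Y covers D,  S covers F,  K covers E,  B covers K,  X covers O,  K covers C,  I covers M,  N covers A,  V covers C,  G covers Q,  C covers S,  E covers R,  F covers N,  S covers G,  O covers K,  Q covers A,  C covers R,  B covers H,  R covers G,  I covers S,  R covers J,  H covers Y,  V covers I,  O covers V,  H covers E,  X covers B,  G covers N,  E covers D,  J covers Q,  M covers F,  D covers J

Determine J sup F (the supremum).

C

Common upper bounds of {J, F}: B, C, K, O, V, X.
The least among these is C.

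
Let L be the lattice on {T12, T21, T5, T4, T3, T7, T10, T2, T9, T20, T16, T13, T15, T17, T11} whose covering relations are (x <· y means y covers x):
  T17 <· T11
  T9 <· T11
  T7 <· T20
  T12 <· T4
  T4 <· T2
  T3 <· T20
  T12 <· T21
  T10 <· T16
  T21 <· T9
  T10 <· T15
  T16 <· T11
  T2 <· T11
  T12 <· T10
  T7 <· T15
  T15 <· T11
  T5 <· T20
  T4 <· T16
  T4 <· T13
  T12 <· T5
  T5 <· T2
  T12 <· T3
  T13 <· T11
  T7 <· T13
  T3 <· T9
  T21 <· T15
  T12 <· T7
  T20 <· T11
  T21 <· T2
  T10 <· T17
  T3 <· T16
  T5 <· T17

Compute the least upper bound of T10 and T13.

Common upper bounds of {T10, T13}: T11.
The least among these is T11.

T11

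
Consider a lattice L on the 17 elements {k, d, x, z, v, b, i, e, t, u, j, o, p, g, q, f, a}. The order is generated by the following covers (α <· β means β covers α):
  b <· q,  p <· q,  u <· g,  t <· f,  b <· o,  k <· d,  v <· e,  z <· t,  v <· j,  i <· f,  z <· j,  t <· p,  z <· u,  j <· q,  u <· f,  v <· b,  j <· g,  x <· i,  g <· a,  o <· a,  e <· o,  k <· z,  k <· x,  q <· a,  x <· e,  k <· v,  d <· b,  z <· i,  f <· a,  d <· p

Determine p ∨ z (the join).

p

Common upper bounds of {p, z}: a, p, q.
The least among these is p.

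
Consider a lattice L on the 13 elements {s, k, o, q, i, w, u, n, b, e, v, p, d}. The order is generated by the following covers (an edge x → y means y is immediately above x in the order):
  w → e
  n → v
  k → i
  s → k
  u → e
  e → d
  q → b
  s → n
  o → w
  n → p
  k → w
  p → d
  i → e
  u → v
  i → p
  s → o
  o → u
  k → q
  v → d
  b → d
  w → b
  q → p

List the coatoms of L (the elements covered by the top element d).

b, e, p, v

The coatoms are exactly the elements covered by d: b, e, p, v.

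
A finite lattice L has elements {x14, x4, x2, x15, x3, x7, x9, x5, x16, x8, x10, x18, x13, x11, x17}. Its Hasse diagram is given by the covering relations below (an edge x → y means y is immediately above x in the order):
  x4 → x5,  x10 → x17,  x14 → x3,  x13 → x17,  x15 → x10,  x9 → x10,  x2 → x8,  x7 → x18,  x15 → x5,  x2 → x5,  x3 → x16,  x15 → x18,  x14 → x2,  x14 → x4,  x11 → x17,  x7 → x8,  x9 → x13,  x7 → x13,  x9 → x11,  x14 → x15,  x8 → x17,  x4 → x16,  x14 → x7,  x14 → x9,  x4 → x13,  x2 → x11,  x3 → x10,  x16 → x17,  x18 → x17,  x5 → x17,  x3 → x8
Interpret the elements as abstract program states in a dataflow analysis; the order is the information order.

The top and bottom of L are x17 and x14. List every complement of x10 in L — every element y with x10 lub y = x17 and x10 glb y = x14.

Need y with x10 ∨ y = x17 and x10 ∧ y = x14.
Checking each element gives: x2, x4, x7.

x2, x4, x7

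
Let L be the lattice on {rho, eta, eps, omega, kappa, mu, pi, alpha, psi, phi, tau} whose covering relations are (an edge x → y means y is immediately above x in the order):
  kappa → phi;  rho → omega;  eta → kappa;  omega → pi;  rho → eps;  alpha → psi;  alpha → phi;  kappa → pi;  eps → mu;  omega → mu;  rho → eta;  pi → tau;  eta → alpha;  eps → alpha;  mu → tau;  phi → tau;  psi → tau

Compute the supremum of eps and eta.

Common upper bounds of {eps, eta}: alpha, phi, psi, tau.
The least among these is alpha.

alpha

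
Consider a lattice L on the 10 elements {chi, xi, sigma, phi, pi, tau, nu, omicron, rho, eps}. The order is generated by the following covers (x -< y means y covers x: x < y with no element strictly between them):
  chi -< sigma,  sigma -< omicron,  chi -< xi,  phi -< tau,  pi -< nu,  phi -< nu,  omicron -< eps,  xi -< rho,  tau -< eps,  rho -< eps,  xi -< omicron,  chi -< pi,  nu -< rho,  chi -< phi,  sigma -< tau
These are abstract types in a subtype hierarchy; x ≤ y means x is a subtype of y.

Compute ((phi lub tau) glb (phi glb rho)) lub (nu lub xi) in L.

rho

phi ∨ tau = tau
phi ∧ rho = phi
tau ∧ phi = phi
nu ∨ xi = rho
phi ∨ rho = rho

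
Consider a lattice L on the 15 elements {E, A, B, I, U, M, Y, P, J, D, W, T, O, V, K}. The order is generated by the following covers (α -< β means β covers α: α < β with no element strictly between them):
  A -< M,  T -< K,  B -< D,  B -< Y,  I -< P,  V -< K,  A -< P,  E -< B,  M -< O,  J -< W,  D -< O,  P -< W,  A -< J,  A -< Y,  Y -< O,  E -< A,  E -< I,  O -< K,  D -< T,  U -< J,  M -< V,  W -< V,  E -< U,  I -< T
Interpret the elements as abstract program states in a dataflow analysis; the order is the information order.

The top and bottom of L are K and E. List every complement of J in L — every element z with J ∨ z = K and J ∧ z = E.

B, D, T

Need z with J ∨ z = K and J ∧ z = E.
Checking each element gives: B, D, T.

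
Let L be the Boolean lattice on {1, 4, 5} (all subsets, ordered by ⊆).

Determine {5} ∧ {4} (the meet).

Under ⊆, meet is intersection: {5} ∩ {4} = {}.

{}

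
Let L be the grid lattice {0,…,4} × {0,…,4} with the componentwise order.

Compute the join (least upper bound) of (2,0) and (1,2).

(2,2)

Common upper bounds of {(2,0), (1,2)}: (2,2), (2,3), (2,4), (3,2), (3,3), (3,4), (4,2), (4,3), (4,4).
The least among these is (2,2).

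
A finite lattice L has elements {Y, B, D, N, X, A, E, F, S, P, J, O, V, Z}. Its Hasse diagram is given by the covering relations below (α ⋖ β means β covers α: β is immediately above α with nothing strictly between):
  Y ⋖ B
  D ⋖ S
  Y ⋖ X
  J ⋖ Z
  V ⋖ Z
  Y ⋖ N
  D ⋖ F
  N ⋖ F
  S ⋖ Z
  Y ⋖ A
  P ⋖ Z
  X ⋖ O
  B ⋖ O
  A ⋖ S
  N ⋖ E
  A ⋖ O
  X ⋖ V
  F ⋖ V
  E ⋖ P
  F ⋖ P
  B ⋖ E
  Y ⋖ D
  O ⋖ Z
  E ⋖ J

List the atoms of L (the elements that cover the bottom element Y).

A, B, D, N, X

The atoms are exactly the elements that cover Y: A, B, D, N, X.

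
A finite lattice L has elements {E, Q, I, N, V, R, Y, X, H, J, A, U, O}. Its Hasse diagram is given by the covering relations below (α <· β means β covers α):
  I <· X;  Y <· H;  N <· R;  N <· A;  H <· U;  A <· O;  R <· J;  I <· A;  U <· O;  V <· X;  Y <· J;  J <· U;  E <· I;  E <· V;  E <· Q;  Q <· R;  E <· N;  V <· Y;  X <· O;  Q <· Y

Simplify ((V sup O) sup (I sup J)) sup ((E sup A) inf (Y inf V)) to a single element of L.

O

V ∨ O = O
I ∨ J = O
O ∨ O = O
E ∨ A = A
Y ∧ V = V
A ∧ V = E
O ∨ E = O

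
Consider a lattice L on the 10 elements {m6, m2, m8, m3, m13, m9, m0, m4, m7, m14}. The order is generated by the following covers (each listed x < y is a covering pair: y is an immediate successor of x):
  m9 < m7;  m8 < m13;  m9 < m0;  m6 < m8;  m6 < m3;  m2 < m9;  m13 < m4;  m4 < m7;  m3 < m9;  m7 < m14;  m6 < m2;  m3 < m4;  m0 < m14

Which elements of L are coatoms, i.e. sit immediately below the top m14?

The coatoms are exactly the elements covered by m14: m0, m7.

m0, m7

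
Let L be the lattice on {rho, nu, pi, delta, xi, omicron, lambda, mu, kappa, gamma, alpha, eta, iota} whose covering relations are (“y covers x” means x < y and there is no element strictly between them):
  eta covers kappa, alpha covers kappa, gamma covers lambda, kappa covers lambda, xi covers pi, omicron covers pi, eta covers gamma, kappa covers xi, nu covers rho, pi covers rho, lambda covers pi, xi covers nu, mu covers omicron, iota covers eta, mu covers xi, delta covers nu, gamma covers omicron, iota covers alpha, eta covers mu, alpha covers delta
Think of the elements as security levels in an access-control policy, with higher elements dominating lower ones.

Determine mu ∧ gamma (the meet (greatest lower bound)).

Common lower bounds of {mu, gamma}: omicron, pi, rho.
The greatest among these is omicron.

omicron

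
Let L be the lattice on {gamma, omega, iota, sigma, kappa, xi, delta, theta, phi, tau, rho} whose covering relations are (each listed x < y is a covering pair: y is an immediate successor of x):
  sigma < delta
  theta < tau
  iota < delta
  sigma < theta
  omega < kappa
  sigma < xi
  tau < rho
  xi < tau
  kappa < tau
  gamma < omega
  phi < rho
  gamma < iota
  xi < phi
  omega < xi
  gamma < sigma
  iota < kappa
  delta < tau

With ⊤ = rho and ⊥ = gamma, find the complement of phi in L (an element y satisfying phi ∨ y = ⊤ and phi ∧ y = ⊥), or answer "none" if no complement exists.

iota

Need y with phi ∨ y = rho and phi ∧ y = gamma.
Checking each element gives: iota.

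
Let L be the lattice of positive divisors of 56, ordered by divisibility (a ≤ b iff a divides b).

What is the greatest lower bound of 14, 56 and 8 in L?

Common lower bounds of {14, 56, 8}: 1, 2.
The greatest among these is 2.

2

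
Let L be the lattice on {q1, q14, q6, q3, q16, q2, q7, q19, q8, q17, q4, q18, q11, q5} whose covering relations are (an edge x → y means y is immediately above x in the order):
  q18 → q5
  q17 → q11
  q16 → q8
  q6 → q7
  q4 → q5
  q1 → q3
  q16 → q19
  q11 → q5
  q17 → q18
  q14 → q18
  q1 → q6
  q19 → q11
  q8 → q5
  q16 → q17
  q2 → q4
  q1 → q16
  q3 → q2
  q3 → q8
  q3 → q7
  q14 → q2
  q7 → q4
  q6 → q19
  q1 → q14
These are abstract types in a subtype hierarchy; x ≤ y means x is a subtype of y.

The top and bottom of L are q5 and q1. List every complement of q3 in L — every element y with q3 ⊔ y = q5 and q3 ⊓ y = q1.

q11, q17, q18, q19

Need y with q3 ∨ y = q5 and q3 ∧ y = q1.
Checking each element gives: q11, q17, q18, q19.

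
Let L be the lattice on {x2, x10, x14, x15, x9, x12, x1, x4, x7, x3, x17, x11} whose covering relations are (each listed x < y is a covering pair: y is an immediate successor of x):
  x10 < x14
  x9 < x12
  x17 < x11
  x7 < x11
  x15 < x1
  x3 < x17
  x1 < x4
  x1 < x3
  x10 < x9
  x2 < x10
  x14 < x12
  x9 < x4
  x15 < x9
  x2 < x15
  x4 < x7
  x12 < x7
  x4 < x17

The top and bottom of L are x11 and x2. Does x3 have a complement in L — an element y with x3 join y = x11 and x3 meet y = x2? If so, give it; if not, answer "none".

x14

Need y with x3 ∨ y = x11 and x3 ∧ y = x2.
Checking each element gives: x14.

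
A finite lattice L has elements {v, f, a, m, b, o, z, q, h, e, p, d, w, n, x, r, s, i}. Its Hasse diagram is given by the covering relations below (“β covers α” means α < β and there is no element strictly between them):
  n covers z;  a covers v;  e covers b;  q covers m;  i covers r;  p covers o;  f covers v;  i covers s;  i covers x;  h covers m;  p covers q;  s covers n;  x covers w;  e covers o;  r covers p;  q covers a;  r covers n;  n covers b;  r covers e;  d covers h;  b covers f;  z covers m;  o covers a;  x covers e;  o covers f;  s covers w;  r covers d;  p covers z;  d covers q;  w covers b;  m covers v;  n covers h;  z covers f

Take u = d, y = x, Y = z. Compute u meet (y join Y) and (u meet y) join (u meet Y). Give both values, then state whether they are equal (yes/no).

y join Y = i, so u meet (y join Y) = d meet i = d.
u meet y = a and u meet Y = m, so (u meet y) join (u meet Y) = a join m = q.
Equal: no.

d; q; no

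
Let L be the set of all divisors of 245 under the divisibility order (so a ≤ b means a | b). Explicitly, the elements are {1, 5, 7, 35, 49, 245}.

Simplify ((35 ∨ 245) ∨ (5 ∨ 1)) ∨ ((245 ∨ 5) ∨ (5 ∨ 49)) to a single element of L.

35 ∨ 245 = 245
5 ∨ 1 = 5
245 ∨ 5 = 245
245 ∨ 5 = 245
5 ∨ 49 = 245
245 ∨ 245 = 245
245 ∨ 245 = 245

245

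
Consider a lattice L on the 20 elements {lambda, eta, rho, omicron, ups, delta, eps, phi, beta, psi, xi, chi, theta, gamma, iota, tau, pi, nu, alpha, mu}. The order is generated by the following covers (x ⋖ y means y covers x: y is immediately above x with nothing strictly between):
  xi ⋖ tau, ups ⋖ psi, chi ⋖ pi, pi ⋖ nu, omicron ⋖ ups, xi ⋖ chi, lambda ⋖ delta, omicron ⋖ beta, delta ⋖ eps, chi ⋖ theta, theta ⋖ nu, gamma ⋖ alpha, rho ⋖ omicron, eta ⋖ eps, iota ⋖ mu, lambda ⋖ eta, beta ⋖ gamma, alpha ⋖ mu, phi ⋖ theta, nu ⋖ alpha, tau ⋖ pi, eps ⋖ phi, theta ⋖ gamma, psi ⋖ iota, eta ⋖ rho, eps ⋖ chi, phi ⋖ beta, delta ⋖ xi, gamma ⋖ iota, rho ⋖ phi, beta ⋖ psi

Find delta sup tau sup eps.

Common upper bounds of {delta, tau, eps}: alpha, mu, nu, pi.
The least among these is pi.

pi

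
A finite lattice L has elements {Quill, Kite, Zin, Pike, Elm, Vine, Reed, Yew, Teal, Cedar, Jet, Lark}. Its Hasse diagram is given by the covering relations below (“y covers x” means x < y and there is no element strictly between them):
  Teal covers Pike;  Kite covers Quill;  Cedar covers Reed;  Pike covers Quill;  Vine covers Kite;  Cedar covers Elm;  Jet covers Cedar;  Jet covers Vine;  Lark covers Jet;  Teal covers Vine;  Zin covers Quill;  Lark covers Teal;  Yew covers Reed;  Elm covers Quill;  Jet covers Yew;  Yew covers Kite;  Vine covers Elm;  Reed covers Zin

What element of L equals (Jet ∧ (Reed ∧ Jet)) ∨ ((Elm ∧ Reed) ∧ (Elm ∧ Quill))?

Reed

Reed ∧ Jet = Reed
Jet ∧ Reed = Reed
Elm ∧ Reed = Quill
Elm ∧ Quill = Quill
Quill ∧ Quill = Quill
Reed ∨ Quill = Reed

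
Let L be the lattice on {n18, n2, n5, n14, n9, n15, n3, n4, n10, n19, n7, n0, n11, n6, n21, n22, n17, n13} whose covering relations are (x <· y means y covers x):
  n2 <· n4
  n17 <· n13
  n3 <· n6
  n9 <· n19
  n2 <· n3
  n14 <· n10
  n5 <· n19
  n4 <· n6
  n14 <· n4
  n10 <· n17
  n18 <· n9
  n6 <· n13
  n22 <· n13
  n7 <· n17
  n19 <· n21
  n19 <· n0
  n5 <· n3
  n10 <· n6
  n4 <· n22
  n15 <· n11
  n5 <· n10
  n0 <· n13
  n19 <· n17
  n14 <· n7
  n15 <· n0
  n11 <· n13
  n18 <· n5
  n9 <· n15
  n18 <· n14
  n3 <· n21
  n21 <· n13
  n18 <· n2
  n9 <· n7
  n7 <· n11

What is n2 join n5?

n3

Common upper bounds of {n2, n5}: n13, n21, n3, n6.
The least among these is n3.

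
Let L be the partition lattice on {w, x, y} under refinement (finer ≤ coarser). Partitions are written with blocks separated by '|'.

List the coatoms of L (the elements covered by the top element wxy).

wx|y, wy|x, w|xy

The coatoms are exactly the elements covered by wxy: wx|y, wy|x, w|xy.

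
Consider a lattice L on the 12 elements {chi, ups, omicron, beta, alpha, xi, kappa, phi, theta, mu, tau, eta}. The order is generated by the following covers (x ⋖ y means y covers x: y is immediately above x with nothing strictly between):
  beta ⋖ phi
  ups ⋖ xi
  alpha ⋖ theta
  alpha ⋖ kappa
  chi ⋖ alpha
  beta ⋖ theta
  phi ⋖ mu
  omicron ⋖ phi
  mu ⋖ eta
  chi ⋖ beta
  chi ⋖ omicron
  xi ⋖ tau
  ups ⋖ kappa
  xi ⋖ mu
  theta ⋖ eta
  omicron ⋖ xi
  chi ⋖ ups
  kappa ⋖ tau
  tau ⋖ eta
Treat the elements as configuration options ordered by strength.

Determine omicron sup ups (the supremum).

Common upper bounds of {omicron, ups}: eta, mu, tau, xi.
The least among these is xi.

xi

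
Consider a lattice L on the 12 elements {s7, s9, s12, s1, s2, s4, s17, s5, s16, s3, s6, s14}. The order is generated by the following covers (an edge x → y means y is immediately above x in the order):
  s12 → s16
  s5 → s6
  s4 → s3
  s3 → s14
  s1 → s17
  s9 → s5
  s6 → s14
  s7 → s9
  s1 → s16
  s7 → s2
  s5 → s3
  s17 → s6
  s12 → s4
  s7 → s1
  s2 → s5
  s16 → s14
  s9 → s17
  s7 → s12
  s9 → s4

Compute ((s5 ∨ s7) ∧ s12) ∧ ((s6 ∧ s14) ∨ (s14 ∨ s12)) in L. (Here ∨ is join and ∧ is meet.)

s5 ∨ s7 = s5
s5 ∧ s12 = s7
s6 ∧ s14 = s6
s14 ∨ s12 = s14
s6 ∨ s14 = s14
s7 ∧ s14 = s7

s7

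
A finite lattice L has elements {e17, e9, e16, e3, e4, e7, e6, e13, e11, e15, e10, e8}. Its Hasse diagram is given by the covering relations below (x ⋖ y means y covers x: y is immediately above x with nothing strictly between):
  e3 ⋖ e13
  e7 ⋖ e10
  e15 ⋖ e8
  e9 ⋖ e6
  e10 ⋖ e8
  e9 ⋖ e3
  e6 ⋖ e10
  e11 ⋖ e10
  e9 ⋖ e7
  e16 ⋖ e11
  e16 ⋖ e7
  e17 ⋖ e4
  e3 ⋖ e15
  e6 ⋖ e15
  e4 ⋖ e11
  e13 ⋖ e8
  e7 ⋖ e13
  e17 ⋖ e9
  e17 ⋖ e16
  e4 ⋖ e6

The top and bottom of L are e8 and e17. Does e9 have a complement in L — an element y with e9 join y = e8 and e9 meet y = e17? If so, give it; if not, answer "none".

For every candidate y, either e9 ∨ y ≠ e8 or e9 ∧ y ≠ e17; no complement exists.

none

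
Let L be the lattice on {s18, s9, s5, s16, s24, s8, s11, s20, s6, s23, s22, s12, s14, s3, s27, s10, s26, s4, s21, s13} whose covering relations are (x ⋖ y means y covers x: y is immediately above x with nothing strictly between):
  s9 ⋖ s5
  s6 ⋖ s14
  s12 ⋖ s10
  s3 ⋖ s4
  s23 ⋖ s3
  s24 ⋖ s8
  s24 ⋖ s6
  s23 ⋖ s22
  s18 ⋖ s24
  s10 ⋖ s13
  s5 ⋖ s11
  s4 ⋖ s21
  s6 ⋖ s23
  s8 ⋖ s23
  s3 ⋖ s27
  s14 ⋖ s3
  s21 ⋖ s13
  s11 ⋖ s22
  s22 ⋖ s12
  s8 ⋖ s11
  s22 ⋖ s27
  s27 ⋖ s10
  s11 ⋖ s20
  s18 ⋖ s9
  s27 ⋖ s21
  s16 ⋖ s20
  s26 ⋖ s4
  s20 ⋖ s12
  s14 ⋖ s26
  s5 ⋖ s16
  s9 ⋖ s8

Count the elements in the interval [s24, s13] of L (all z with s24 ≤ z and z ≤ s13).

The interval [s24, s13] = {s10, s11, s12, s13, s14, s20, s21, s22, s23, s24, s26, s27, s3, s4, s6, s8}, which has 16 elements.

16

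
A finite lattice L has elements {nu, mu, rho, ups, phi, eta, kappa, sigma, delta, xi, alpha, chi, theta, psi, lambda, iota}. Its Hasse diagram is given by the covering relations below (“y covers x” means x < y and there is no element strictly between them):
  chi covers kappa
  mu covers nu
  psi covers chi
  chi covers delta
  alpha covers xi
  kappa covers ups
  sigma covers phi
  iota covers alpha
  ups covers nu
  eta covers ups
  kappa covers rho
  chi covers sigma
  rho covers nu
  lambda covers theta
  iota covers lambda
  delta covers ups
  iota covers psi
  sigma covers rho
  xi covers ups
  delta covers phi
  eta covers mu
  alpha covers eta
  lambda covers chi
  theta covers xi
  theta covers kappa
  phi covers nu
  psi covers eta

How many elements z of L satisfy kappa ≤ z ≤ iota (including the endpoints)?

6

The interval [kappa, iota] = {chi, iota, kappa, lambda, psi, theta}, which has 6 elements.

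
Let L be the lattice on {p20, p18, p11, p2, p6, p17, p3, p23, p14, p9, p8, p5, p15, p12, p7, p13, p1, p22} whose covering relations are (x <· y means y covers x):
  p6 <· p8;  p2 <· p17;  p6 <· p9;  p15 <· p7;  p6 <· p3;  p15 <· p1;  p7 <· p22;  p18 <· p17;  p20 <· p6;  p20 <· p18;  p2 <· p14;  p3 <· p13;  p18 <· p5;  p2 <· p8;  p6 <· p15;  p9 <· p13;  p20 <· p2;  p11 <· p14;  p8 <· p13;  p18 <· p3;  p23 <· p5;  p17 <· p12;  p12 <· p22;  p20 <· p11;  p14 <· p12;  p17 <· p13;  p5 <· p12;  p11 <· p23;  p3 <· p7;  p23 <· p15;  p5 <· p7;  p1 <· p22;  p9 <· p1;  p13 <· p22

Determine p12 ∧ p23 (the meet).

p23

Common lower bounds of {p12, p23}: p11, p20, p23.
The greatest among these is p23.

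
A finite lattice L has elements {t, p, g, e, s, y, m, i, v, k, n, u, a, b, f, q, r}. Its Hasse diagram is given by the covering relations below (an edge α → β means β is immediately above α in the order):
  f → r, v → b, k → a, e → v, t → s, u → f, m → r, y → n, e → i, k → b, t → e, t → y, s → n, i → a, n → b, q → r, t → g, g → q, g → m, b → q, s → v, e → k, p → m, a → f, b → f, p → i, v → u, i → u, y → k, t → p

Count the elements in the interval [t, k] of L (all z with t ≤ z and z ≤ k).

4

The interval [t, k] = {e, k, t, y}, which has 4 elements.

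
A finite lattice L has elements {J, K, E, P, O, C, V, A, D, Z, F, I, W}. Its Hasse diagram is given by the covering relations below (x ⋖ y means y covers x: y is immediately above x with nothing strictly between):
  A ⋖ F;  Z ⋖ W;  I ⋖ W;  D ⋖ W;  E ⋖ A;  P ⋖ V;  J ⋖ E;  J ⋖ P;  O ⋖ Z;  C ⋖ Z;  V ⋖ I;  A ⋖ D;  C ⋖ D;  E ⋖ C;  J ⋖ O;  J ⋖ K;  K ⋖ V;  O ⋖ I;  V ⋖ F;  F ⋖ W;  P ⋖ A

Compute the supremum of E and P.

Common upper bounds of {E, P}: A, D, F, W.
The least among these is A.

A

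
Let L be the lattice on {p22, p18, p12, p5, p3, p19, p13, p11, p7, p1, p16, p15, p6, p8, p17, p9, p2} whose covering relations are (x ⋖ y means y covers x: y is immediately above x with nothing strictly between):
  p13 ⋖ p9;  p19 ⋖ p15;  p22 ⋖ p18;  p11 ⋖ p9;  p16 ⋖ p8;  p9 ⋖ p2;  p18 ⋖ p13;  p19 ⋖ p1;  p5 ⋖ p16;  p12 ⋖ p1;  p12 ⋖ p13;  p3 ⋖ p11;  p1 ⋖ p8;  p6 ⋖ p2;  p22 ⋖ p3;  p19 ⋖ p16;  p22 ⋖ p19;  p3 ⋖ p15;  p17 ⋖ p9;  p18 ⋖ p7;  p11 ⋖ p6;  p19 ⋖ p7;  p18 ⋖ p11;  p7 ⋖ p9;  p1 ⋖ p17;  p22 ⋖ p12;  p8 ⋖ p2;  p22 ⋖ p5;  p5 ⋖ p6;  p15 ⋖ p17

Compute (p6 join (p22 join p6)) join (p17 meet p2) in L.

p2

p22 ∨ p6 = p6
p6 ∨ p6 = p6
p17 ∧ p2 = p17
p6 ∨ p17 = p2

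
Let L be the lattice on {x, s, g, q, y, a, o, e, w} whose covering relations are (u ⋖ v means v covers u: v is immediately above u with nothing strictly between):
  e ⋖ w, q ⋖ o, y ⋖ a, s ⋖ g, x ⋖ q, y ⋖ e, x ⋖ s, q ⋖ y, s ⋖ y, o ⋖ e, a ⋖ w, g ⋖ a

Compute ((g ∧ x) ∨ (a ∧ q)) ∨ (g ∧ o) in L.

g ∧ x = x
a ∧ q = q
x ∨ q = q
g ∧ o = x
q ∨ x = q

q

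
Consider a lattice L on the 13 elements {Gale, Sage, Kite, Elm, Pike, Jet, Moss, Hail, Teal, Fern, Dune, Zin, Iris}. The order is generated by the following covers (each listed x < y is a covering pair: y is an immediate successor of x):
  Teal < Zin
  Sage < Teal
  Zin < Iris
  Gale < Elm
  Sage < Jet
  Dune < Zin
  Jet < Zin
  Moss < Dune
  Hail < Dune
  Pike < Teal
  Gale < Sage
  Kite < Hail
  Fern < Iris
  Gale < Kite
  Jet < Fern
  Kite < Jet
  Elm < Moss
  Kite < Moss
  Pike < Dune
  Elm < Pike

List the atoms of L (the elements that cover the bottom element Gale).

Elm, Kite, Sage

The atoms are exactly the elements that cover Gale: Elm, Kite, Sage.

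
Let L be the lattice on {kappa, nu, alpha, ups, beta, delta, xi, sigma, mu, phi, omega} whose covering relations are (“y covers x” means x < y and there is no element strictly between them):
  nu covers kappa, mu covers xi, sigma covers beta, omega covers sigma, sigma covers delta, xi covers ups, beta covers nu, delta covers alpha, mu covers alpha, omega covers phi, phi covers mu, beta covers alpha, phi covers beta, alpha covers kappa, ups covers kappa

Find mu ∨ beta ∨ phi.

phi

Common upper bounds of {mu, beta, phi}: omega, phi.
The least among these is phi.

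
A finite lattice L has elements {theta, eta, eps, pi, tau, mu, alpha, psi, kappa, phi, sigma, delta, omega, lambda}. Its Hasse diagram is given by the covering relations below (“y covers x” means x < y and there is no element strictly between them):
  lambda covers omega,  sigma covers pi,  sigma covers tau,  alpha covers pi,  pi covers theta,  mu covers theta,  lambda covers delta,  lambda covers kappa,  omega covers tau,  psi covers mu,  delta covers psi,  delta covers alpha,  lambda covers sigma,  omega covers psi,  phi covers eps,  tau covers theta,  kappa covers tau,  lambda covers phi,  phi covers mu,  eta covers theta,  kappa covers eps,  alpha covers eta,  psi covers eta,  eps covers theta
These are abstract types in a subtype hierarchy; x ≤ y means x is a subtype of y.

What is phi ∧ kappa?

eps

Common lower bounds of {phi, kappa}: eps, theta.
The greatest among these is eps.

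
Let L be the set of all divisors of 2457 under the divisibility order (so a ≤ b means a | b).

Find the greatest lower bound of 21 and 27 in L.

In the divisibility order, the meet is the greatest common divisor: gcd(21, 27) = 3.

3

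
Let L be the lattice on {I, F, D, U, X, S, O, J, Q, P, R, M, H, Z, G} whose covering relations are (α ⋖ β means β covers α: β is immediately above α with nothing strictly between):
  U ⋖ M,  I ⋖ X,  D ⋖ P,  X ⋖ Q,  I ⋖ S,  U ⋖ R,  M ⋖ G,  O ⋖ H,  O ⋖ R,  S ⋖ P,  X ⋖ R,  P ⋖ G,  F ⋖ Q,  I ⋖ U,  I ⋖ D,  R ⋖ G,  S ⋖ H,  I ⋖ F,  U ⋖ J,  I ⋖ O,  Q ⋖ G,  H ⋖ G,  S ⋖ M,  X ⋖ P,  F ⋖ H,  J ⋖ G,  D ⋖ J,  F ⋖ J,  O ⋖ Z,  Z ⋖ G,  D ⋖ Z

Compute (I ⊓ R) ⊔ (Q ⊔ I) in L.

I ∧ R = I
Q ∨ I = Q
I ∨ Q = Q

Q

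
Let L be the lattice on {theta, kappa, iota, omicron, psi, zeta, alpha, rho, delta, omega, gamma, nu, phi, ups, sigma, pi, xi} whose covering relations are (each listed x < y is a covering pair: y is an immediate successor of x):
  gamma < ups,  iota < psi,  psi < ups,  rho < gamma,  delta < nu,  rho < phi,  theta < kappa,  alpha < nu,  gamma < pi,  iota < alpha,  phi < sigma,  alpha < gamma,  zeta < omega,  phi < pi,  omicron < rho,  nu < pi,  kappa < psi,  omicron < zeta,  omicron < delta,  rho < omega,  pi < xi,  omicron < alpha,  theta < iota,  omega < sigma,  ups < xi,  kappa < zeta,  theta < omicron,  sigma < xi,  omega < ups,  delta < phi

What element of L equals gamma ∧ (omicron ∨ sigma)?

omicron ∨ sigma = sigma
gamma ∧ sigma = rho

rho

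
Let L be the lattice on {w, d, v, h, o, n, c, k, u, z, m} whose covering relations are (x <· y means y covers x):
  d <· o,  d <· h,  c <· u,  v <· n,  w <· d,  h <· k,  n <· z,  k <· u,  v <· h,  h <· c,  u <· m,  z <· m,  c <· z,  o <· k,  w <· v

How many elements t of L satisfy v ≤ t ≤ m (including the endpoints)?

8

The interval [v, m] = {c, h, k, m, n, u, v, z}, which has 8 elements.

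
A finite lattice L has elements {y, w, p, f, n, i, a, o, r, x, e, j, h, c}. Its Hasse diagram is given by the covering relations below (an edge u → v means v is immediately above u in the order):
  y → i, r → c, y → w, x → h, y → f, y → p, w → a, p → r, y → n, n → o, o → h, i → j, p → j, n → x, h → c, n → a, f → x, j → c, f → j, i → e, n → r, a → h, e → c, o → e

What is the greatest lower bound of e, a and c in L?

Common lower bounds of {e, a, c}: n, y.
The greatest among these is n.

n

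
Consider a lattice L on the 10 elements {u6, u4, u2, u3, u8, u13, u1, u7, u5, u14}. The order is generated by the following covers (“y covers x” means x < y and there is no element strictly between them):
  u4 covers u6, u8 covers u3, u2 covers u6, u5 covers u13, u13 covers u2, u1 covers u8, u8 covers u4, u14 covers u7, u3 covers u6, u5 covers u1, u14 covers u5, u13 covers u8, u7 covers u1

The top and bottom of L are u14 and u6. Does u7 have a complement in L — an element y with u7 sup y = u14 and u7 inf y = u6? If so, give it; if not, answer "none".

Need y with u7 ∨ y = u14 and u7 ∧ y = u6.
Checking each element gives: u2.

u2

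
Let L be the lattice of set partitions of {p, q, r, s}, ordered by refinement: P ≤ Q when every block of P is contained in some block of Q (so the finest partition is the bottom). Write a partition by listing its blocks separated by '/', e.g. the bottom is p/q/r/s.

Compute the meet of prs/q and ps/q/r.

ps/q/r

Common lower bounds of {prs/q, ps/q/r}: p/q/r/s, ps/q/r.
The greatest among these is ps/q/r.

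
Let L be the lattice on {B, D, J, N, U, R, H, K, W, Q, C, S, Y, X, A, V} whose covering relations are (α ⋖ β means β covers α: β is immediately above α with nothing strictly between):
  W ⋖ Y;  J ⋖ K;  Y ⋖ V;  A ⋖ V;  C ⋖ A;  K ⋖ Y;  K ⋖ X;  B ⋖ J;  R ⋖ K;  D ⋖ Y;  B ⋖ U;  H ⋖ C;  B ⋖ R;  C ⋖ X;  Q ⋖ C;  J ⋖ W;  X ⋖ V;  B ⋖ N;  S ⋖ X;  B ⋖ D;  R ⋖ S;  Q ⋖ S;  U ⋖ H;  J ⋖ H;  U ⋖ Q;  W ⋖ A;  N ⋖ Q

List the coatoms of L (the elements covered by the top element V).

The coatoms are exactly the elements covered by V: A, X, Y.

A, X, Y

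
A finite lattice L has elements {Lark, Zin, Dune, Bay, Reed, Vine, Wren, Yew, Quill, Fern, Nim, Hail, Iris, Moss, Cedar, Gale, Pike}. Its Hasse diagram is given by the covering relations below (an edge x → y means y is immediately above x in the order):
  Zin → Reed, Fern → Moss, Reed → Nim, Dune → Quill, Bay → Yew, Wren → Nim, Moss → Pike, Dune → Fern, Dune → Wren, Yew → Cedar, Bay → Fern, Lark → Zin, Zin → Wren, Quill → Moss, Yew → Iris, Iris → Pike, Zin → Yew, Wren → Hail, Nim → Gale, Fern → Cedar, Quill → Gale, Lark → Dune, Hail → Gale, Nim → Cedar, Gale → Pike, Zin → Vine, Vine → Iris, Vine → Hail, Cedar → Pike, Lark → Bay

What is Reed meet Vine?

Zin

Common lower bounds of {Reed, Vine}: Lark, Zin.
The greatest among these is Zin.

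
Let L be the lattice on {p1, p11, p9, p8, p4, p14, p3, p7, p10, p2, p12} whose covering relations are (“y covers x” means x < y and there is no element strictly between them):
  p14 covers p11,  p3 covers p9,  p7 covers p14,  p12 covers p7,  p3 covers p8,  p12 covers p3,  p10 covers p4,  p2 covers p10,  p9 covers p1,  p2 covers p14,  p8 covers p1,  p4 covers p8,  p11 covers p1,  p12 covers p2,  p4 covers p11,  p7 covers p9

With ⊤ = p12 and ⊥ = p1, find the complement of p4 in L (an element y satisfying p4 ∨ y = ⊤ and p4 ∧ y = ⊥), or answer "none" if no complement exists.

Need y with p4 ∨ y = p12 and p4 ∧ y = p1.
Checking each element gives: p9.

p9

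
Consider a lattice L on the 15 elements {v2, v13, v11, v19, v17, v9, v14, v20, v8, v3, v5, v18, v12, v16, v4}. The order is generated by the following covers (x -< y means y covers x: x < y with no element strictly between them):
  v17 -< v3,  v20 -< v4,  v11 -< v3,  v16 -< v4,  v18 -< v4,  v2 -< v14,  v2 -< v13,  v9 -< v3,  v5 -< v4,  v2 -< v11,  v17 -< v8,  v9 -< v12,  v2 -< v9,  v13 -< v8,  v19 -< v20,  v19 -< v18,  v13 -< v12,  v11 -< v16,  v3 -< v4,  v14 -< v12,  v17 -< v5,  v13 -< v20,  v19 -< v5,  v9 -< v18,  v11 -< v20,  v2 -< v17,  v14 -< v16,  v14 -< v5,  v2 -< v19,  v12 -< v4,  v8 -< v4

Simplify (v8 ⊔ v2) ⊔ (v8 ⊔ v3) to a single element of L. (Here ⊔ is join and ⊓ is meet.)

v8 ∨ v2 = v8
v8 ∨ v3 = v4
v8 ∨ v4 = v4

v4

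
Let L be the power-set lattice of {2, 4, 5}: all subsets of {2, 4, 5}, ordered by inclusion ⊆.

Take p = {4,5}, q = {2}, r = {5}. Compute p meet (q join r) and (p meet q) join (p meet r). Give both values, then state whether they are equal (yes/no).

q join r = {2,5}, so p meet (q join r) = {4,5} meet {2,5} = {5}.
p meet q = ∅ and p meet r = {5}, so (p meet q) join (p meet r) = ∅ join {5} = {5}.
Equal: yes.

{5}; {5}; yes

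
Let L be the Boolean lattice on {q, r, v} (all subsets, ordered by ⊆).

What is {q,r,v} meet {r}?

Under ⊆, meet is intersection: {q,r,v} ∩ {r} = {r}.

{r}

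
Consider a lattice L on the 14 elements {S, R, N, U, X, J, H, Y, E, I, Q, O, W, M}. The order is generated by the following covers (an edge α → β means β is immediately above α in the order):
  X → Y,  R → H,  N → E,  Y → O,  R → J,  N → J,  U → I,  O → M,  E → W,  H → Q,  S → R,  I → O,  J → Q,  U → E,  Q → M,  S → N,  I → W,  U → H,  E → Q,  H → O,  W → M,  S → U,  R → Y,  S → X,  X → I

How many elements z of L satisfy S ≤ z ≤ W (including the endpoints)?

7

The interval [S, W] = {E, I, N, S, U, W, X}, which has 7 elements.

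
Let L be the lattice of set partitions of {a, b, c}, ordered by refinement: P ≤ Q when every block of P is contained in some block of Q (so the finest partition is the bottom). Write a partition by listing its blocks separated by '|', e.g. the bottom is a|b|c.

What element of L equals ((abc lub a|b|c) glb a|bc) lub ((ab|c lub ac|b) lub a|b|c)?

abc ∨ a|b|c = abc
abc ∧ a|bc = a|bc
ab|c ∨ ac|b = abc
abc ∨ a|b|c = abc
a|bc ∨ abc = abc

abc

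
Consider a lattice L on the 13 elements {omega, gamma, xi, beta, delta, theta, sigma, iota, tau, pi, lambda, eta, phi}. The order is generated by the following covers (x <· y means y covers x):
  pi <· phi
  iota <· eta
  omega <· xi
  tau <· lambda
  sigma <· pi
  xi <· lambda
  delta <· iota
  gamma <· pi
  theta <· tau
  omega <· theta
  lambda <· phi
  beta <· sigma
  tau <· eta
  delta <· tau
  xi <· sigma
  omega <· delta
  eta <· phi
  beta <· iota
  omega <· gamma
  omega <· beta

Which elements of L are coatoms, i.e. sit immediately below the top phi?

eta, lambda, pi

The coatoms are exactly the elements covered by phi: eta, lambda, pi.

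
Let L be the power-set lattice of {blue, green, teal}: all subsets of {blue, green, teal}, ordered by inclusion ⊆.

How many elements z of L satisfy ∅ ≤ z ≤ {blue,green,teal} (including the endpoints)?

The interval [∅, {blue,green,teal}] = {{blue,green,teal}, {blue,green}, {blue,teal}, {blue}, {green,teal}, {green}, {teal}, ∅}, which has 8 elements.

8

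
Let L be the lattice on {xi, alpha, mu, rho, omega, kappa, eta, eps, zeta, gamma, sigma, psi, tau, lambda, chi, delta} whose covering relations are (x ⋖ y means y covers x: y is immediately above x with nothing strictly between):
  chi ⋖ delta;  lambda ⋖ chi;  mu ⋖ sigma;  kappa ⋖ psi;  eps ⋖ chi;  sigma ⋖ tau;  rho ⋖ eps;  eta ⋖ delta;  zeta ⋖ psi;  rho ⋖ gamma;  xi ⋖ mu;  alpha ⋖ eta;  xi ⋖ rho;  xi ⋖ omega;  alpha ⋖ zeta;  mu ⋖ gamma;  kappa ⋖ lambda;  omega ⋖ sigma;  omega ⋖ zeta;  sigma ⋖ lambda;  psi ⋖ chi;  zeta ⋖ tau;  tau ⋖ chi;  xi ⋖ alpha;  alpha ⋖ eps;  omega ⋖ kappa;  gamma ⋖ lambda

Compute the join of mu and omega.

sigma

Common upper bounds of {mu, omega}: chi, delta, lambda, sigma, tau.
The least among these is sigma.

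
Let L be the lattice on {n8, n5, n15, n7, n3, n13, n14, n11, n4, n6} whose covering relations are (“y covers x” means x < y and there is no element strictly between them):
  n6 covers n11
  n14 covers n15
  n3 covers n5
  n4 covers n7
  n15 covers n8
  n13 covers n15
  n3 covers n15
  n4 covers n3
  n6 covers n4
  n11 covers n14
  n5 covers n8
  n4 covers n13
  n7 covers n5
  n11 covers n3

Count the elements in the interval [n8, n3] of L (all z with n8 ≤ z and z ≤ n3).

The interval [n8, n3] = {n15, n3, n5, n8}, which has 4 elements.

4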